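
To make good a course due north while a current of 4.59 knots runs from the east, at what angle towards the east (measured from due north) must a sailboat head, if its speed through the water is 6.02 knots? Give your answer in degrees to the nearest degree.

The current pushes perpendicular to the desired track; the heading must have a component into the current equal to 4.59 knots: 6.02 sin θ = 4.59.
sin θ = 0.7625, so θ = 49.681°.

50°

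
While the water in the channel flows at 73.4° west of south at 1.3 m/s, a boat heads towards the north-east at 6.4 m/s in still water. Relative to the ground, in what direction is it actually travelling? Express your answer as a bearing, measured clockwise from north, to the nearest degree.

Taking east as x and north as y: velocity relative to the water = (4.525, 4.525) m/s; the water relative to ground = (-1.246, -0.371) m/s.
Velocity relative to ground = (4.525, 4.525) + (-1.246, -0.371) = (3.280, 4.154) m/s.
Bearing = atan2(3.28, 4.15) = 38.29° clockwise from north.

038°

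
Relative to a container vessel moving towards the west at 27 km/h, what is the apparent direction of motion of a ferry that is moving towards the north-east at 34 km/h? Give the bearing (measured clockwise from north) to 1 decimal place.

Taking east as x and north as y: ferry velocity = (24.042, 24.042) km/h; container vessel velocity = (-27.000, 0.000) km/h.
Velocity of ferry relative to container vessel = (24.042, 24.042) − (-27.000, 0.000) = (51.042, 24.042) km/h.
Bearing = atan2(51.04, 24.04) = 64.78° clockwise from north.

064.8°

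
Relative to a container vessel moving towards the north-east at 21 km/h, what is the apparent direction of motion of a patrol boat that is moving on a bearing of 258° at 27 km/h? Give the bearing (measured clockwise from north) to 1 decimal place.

243.6°

Taking east as x and north as y: patrol boat velocity = (-26.410, -5.614) km/h; container vessel velocity = (14.849, 14.849) km/h.
Velocity of patrol boat relative to container vessel = (-26.410, -5.614) − (14.849, 14.849) = (-41.259, -20.463) km/h.
Bearing = atan2(-41.26, -20.46) = 243.62° clockwise from north.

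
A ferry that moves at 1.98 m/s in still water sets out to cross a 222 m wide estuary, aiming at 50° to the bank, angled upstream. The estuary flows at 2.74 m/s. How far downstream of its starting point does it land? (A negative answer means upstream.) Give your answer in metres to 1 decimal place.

Perpendicular speed = 1.517 m/s; crossing time = 222 / 1.517 = 146.364 s.
Net downstream speed = 1.467 m/s.
Drift = 1.467 × 146.364 = 214.757 m (downstream).

214.8 m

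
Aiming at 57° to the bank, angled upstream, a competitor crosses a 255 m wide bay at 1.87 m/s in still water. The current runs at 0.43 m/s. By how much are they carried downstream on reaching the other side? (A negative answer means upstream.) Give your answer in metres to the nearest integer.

Perpendicular speed = 1.568 m/s; crossing time = 255 / 1.568 = 162.595 s.
Net downstream speed = -0.588 m/s.
Drift = -0.588 × 162.595 = -95.683 m (upstream).

-96 m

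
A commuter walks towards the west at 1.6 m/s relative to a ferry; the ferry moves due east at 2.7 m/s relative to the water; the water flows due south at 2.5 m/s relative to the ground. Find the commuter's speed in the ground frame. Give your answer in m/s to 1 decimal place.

In east/north components (m/s): commuter relative to ferry = (-1.600, 0.000); ferry relative to water = (2.700, 0.000); water relative to ground = (0.000, -2.500).
Sum = (1.100, -2.500) m/s.
Speed = |(1.100, -2.500)| = 2.731 m/s.

2.7 m/s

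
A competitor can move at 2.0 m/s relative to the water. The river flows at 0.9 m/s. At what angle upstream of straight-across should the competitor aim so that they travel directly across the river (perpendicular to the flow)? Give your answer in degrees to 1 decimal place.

26.7°

To cancel the current, the upstream component of the competitor's velocity must equal the flow: 2.0 sin θ = 0.9.
sin θ = 0.9 / 2.0 = 0.4500.
θ = arcsin(0.4500) = 26.744°.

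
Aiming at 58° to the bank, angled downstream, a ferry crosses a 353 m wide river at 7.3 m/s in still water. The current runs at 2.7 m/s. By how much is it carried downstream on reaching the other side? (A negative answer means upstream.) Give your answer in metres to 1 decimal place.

374.5 m

Perpendicular speed = 6.191 m/s; crossing time = 353 / 6.191 = 57.021 s.
Net downstream speed = 6.568 m/s.
Drift = 6.568 × 57.021 = 374.534 m (downstream).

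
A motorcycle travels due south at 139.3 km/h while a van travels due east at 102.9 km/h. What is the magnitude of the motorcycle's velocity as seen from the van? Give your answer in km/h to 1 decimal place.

173.2 km/h

Taking east as x and north as y: motorcycle velocity = (0.000, -139.300) km/h; van velocity = (102.900, 0.000) km/h.
Velocity of motorcycle relative to van = (0.000, -139.300) − (102.900, 0.000) = (-102.900, -139.300) km/h.
Magnitude = |(-102.900, -139.300)| = 173.185 km/h.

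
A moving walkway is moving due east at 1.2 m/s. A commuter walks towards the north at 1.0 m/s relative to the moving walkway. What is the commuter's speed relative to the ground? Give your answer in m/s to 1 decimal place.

Taking east as x and north as y: moving walkway velocity = (1.200, 0.000) m/s; commuter velocity relative to moving walkway = (0.000, 1.000) m/s.
Velocity relative to ground = (1.200, 0.000) + (0.000, 1.000) = (1.200, 1.000) m/s.
Speed = |(1.200, 1.000)| = 1.562 m/s.

1.6 m/s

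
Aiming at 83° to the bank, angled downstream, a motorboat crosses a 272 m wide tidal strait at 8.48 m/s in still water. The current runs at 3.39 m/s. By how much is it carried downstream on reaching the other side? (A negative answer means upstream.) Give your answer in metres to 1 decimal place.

Perpendicular speed = 8.417 m/s; crossing time = 272 / 8.417 = 32.316 s.
Net downstream speed = 4.423 m/s.
Drift = 4.423 × 32.316 = 142.950 m (downstream).

142.9 m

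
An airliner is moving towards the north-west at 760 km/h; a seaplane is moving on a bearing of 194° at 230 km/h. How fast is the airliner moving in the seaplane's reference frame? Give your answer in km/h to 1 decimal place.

Taking east as x and north as y: airliner velocity = (-537.401, 537.401) km/h; seaplane velocity = (-55.642, -223.168) km/h.
Velocity of airliner relative to seaplane = (-537.401, 537.401) − (-55.642, -223.168) = (-481.759, 760.569) km/h.
Magnitude = |(-481.759, 760.569)| = 900.310 km/h.

900.3 km/h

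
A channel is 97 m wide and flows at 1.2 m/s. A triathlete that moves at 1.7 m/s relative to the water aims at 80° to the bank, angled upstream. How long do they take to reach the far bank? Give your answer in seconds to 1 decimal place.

57.9 s

The component of the triathlete's velocity perpendicular to the bank is 1.7 × sin 80° = 1.674 m/s.
The flow acts along the bank and has no component across it.
Time = 97 / 1.674 = 57.939 s.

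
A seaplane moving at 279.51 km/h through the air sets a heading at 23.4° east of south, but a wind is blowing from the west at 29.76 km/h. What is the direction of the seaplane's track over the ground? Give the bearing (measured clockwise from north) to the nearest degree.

151°

Taking east as x and north as y: velocity relative to the air = (111.007, -256.522) km/h; the air relative to ground = (29.760, 0.000) km/h.
Velocity relative to ground = (111.007, -256.522) + (29.760, 0.000) = (140.767, -256.522) km/h.
Bearing = atan2(140.77, -256.52) = 151.24° clockwise from north.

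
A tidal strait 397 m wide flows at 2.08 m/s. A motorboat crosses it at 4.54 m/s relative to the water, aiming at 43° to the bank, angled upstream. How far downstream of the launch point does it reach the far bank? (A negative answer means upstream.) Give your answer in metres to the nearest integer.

Perpendicular speed = 3.096 m/s; crossing time = 397 / 3.096 = 128.219 s.
Net downstream speed = -1.240 m/s.
Drift = -1.240 × 128.219 = -159.036 m (upstream).

-159 m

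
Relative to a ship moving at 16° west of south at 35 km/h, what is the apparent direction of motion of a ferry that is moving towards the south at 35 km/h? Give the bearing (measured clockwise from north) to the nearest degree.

098°

Taking east as x and north as y: ferry velocity = (0.000, -35.000) km/h; ship velocity = (-9.647, -33.644) km/h.
Velocity of ferry relative to ship = (0.000, -35.000) − (-9.647, -33.644) = (9.647, -1.356) km/h.
Bearing = atan2(9.65, -1.36) = 98.00° clockwise from north.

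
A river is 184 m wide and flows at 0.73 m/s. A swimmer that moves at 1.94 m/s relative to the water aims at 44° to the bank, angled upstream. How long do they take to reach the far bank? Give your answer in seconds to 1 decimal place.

136.5 s

The component of the swimmer's velocity perpendicular to the bank is 1.94 × sin 44° = 1.348 m/s.
The current is parallel to the bank, so it does not affect the crossing time.
Time = 184 / 1.348 = 136.535 s.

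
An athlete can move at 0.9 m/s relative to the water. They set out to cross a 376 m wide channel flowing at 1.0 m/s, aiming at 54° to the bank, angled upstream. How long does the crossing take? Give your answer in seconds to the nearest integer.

516 s

The component of the athlete's velocity perpendicular to the bank is 0.9 × sin 54° = 0.728 m/s.
The flow acts along the bank and has no component across it.
Time = 376 / 0.728 = 516.402 s.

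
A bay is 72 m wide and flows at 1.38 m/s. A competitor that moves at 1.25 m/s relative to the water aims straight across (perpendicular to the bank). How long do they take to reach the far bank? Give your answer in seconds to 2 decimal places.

57.60 s

The component of the competitor's velocity perpendicular to the bank is 1.25 m/s.
The flow acts along the bank and has no component across it.
Time = 72 / 1.250 = 57.600 s.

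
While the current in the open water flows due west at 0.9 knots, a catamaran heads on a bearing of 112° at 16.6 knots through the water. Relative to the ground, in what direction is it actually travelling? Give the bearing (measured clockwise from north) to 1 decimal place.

113.2°

Taking east as x and north as y: velocity relative to the water = (15.391, -6.218) knots; the water relative to ground = (-0.900, 0.000) knots.
Velocity relative to ground = (15.391, -6.218) + (-0.900, 0.000) = (14.491, -6.218) knots.
Bearing = atan2(14.49, -6.22) = 113.23° clockwise from north.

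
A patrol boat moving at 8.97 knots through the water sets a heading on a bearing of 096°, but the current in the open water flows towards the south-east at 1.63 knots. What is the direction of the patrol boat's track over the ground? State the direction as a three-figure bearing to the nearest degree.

102°

Taking east as x and north as y: velocity relative to the water = (8.921, -0.938) knots; the water relative to ground = (1.153, -1.153) knots.
Velocity relative to ground = (8.921, -0.938) + (1.153, -1.153) = (10.073, -2.090) knots.
Bearing = atan2(10.07, -2.09) = 101.72° clockwise from north.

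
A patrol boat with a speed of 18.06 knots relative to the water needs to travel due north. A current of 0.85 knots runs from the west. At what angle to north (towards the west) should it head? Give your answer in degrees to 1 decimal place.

The current pushes perpendicular to the desired track; the heading must have a component into the current equal to 0.85 knots: 18.06 sin θ = 0.85.
sin θ = 0.0471, so θ = 2.698°.

2.7°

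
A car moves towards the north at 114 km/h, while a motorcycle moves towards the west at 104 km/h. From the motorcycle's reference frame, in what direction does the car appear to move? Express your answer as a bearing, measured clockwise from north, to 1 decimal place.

042.4°

Taking east as x and north as y: car velocity = (0.000, 114.000) km/h; motorcycle velocity = (-104.000, 0.000) km/h.
Velocity of car relative to motorcycle = (0.000, 114.000) − (-104.000, 0.000) = (104.000, 114.000) km/h.
Bearing = atan2(104.00, 114.00) = 42.37° clockwise from north.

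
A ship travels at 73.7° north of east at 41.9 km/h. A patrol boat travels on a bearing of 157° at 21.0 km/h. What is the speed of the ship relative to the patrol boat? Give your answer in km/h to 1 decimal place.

59.7 km/h

Taking east as x and north as y: ship velocity = (11.760, 40.216) km/h; patrol boat velocity = (8.205, -19.331) km/h.
Velocity of ship relative to patrol boat = (11.760, 40.216) − (8.205, -19.331) = (3.555, 59.546) km/h.
Magnitude = |(3.555, 59.546)| = 59.652 km/h.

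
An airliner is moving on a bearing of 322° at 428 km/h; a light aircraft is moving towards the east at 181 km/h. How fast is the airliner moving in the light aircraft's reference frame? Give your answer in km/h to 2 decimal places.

Taking east as x and north as y: airliner velocity = (-263.503, 337.269) km/h; light aircraft velocity = (181.000, 0.000) km/h.
Velocity of airliner relative to light aircraft = (-263.503, 337.269) − (181.000, 0.000) = (-444.503, 337.269) km/h.
Magnitude = |(-444.503, 337.269)| = 557.972 km/h.

557.97 km/h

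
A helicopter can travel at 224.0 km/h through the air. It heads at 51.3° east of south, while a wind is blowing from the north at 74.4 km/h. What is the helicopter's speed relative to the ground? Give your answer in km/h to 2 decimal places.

Taking east as x and north as y: velocity relative to the air = (174.816, -140.054) km/h; the air relative to ground = (0.000, -74.400) km/h.
Velocity relative to ground = (174.816, -140.054) + (0.000, -74.400) = (174.816, -214.454) km/h.
Speed = |(174.816, -214.454)| = 276.679 km/h.

276.68 km/h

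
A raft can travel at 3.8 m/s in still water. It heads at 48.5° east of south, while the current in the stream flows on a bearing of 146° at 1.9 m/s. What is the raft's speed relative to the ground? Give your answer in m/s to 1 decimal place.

Taking east as x and north as y: velocity relative to the water = (2.846, -2.518) m/s; the water relative to ground = (1.062, -1.575) m/s.
Velocity relative to ground = (2.846, -2.518) + (1.062, -1.575) = (3.908, -4.093) m/s.
Speed = |(3.908, -4.093)| = 5.660 m/s.

5.7 m/s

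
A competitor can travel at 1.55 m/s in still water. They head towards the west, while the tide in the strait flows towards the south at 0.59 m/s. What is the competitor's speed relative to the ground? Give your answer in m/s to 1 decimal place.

1.7 m/s

Taking east as x and north as y: velocity relative to the water = (-1.550, 0.000) m/s; the water relative to ground = (0.000, -0.590) m/s.
Velocity relative to ground = (-1.550, 0.000) + (0.000, -0.590) = (-1.550, -0.590) m/s.
Speed = |(-1.550, -0.590)| = 1.658 m/s.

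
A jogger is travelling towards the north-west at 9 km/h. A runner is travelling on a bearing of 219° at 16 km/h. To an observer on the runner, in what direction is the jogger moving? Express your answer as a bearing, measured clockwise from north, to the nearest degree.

Taking east as x and north as y: jogger velocity = (-6.364, 6.364) km/h; runner velocity = (-10.069, -12.434) km/h.
Velocity of jogger relative to runner = (-6.364, 6.364) − (-10.069, -12.434) = (3.705, 18.798) km/h.
Bearing = atan2(3.71, 18.80) = 11.15° clockwise from north.

011°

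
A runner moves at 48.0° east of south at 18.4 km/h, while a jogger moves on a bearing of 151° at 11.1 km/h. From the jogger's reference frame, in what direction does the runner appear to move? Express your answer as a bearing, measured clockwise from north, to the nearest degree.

Taking east as x and north as y: runner velocity = (13.674, -12.312) km/h; jogger velocity = (5.381, -9.708) km/h.
Velocity of runner relative to jogger = (13.674, -12.312) − (5.381, -9.708) = (8.292, -2.604) km/h.
Bearing = atan2(8.29, -2.60) = 107.43° clockwise from north.

107°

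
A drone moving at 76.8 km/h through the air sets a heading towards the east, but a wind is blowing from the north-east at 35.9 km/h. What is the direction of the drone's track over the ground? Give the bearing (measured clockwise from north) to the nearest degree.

Taking east as x and north as y: velocity relative to the air = (76.800, 0.000) km/h; the air relative to ground = (-25.385, -25.385) km/h.
Velocity relative to ground = (76.800, 0.000) + (-25.385, -25.385) = (51.415, -25.385) km/h.
Bearing = atan2(51.41, -25.39) = 116.28° clockwise from north.

116°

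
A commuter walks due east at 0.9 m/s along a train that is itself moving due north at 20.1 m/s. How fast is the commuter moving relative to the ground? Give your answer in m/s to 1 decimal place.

20.1 m/s

Taking east as x and north as y: train velocity = (0.000, 20.100) m/s; commuter velocity relative to train = (0.900, 0.000) m/s.
Velocity relative to ground = (0.000, 20.100) + (0.900, 0.000) = (0.900, 20.100) m/s.
Speed = |(0.900, 20.100)| = 20.120 m/s.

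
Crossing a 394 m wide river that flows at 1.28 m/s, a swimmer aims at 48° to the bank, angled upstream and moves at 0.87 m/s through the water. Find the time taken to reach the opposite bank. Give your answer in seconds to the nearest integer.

609 s

The component of the swimmer's velocity perpendicular to the bank is 0.87 × sin 48° = 0.647 m/s.
The flow acts along the bank and has no component across it.
Time = 394 / 0.647 = 609.401 s.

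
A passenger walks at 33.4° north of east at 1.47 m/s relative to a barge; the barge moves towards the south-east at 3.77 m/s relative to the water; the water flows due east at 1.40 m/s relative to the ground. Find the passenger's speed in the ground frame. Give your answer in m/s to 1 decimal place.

5.6 m/s

In east/north components (m/s): passenger relative to barge = (1.227, 0.809); barge relative to water = (2.666, -2.666); water relative to ground = (1.400, 0.000).
Sum = (5.293, -1.857) m/s.
Speed = |(5.293, -1.857)| = 5.609 m/s.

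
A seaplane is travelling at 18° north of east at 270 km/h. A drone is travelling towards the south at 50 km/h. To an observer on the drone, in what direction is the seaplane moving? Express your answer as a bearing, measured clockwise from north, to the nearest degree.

063°

Taking east as x and north as y: seaplane velocity = (256.785, 83.435) km/h; drone velocity = (0.000, -50.000) km/h.
Velocity of seaplane relative to drone = (256.785, 83.435) − (0.000, -50.000) = (256.785, 133.435) km/h.
Bearing = atan2(256.79, 133.43) = 62.54° clockwise from north.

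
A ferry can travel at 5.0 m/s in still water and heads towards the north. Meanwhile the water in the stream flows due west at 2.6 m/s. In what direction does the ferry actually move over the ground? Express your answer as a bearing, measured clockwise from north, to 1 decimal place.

Taking east as x and north as y: velocity relative to the water = (0.000, 5.000) m/s; the water relative to ground = (-2.600, 0.000) m/s.
Velocity relative to ground = (0.000, 5.000) + (-2.600, 0.000) = (-2.600, 5.000) m/s.
Bearing = atan2(-2.60, 5.00) = 332.53° clockwise from north.

332.5°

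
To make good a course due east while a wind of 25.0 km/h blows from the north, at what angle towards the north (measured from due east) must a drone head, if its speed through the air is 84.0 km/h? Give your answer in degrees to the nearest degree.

The wind pushes perpendicular to the desired track; the heading must have a component into the wind equal to 25.0 km/h: 84.0 sin θ = 25.0.
sin θ = 0.2976, so θ = 17.315°.

17°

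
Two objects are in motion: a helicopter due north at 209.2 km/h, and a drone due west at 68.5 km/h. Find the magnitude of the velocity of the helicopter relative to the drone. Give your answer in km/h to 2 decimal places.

Taking east as x and north as y: helicopter velocity = (0.000, 209.200) km/h; drone velocity = (-68.500, 0.000) km/h.
Velocity of helicopter relative to drone = (0.000, 209.200) − (-68.500, 0.000) = (68.500, 209.200) km/h.
Magnitude = |(68.500, 209.200)| = 220.129 km/h.

220.13 km/h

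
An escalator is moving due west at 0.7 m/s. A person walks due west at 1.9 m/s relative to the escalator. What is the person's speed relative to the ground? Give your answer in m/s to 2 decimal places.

Taking east as x and north as y: escalator velocity = (-0.700, 0.000) m/s; person velocity relative to escalator = (-1.900, 0.000) m/s.
Velocity relative to ground = (-0.700, 0.000) + (-1.900, 0.000) = (-2.600, 0.000) m/s.
Speed = |(-2.600, 0.000)| = 2.600 m/s.

2.60 m/s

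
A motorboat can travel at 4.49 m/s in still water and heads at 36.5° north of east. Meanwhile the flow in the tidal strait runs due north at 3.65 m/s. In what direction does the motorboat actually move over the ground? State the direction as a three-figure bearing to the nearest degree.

Taking east as x and north as y: velocity relative to the water = (3.609, 2.671) m/s; the water relative to ground = (0.000, 3.650) m/s.
Velocity relative to ground = (3.609, 2.671) + (0.000, 3.650) = (3.609, 6.321) m/s.
Bearing = atan2(3.61, 6.32) = 29.73° clockwise from north.

030°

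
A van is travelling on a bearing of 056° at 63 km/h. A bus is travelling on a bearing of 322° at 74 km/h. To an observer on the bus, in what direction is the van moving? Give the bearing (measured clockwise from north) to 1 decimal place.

Taking east as x and north as y: van velocity = (52.229, 35.229) km/h; bus velocity = (-45.559, 58.313) km/h.
Velocity of van relative to bus = (52.229, 35.229) − (-45.559, 58.313) = (97.788, -23.084) km/h.
Bearing = atan2(97.79, -23.08) = 103.28° clockwise from north.

103.3°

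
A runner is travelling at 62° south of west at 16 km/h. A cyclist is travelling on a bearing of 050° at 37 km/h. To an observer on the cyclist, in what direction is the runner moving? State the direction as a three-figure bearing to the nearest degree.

Taking east as x and north as y: runner velocity = (-7.512, -14.127) km/h; cyclist velocity = (28.344, 23.783) km/h.
Velocity of runner relative to cyclist = (-7.512, -14.127) − (28.344, 23.783) = (-35.855, -37.910) km/h.
Bearing = atan2(-35.86, -37.91) = 223.40° clockwise from north.

223°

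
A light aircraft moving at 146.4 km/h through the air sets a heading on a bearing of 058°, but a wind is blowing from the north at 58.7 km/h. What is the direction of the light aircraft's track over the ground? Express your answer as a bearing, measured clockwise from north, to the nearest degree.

081°

Taking east as x and north as y: velocity relative to the air = (124.154, 77.580) km/h; the air relative to ground = (0.000, -58.700) km/h.
Velocity relative to ground = (124.154, 77.580) + (0.000, -58.700) = (124.154, 18.880) km/h.
Bearing = atan2(124.15, 18.88) = 81.35° clockwise from north.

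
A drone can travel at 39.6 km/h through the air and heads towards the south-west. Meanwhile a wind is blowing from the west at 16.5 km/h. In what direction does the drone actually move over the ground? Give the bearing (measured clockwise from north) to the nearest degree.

Taking east as x and north as y: velocity relative to the air = (-28.001, -28.001) km/h; the air relative to ground = (16.500, 0.000) km/h.
Velocity relative to ground = (-28.001, -28.001) + (16.500, 0.000) = (-11.501, -28.001) km/h.
Bearing = atan2(-11.50, -28.00) = 202.33° clockwise from north.

202°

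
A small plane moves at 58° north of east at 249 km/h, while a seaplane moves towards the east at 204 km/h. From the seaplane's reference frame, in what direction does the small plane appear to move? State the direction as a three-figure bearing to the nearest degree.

Taking east as x and north as y: small plane velocity = (131.950, 211.164) km/h; seaplane velocity = (204.000, 0.000) km/h.
Velocity of small plane relative to seaplane = (131.950, 211.164) − (204.000, 0.000) = (-72.050, 211.164) km/h.
Bearing = atan2(-72.05, 211.16) = 341.16° clockwise from north.

341°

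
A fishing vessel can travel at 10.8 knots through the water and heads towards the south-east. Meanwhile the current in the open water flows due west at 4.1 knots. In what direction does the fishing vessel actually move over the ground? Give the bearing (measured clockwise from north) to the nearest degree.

155°

Taking east as x and north as y: velocity relative to the water = (7.637, -7.637) knots; the water relative to ground = (-4.100, 0.000) knots.
Velocity relative to ground = (7.637, -7.637) + (-4.100, 0.000) = (3.537, -7.637) knots.
Bearing = atan2(3.54, -7.64) = 155.15° clockwise from north.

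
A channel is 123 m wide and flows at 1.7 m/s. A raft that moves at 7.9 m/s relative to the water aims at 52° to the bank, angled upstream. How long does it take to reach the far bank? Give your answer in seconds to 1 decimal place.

19.8 s

The component of the raft's velocity perpendicular to the bank is 7.9 × sin 52° = 6.225 m/s.
The flow acts along the bank and has no component across it.
Time = 123 / 6.225 = 19.758 s.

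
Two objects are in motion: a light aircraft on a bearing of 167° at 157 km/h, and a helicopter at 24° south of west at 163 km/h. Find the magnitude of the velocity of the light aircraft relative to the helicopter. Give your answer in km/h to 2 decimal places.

203.60 km/h

Taking east as x and north as y: light aircraft velocity = (35.317, -152.976) km/h; helicopter velocity = (-148.908, -66.298) km/h.
Velocity of light aircraft relative to helicopter = (35.317, -152.976) − (-148.908, -66.298) = (184.225, -86.678) km/h.
Magnitude = |(184.225, -86.678)| = 203.598 km/h.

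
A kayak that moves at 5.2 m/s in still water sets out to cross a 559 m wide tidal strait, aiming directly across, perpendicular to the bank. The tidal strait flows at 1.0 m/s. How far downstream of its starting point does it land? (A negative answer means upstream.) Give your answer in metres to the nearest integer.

108 m

Perpendicular speed = 5.200 m/s; crossing time = 559 / 5.200 = 107.500 s.
Net downstream speed = 1.000 m/s.
Drift = 1.000 × 107.500 = 107.500 m (downstream).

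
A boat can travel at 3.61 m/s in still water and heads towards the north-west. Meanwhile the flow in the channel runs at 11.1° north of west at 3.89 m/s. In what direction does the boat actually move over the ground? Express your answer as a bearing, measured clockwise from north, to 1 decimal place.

297.4°

Taking east as x and north as y: velocity relative to the water = (-2.553, 2.553) m/s; the water relative to ground = (-3.817, 0.749) m/s.
Velocity relative to ground = (-2.553, 2.553) + (-3.817, 0.749) = (-6.370, 3.302) m/s.
Bearing = atan2(-6.37, 3.30) = 297.40° clockwise from north.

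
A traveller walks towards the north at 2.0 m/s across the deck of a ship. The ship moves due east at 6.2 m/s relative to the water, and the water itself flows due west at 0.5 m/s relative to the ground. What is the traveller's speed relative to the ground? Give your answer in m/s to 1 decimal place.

6.0 m/s

In east/north components (m/s): traveller relative to ship = (0.000, 2.000); ship relative to water = (6.200, 0.000); water relative to ground = (-0.500, 0.000).
Sum = (5.700, 2.000) m/s.
Speed = |(5.700, 2.000)| = 6.041 m/s.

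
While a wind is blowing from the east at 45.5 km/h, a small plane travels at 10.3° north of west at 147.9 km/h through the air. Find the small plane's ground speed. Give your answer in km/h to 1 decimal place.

Taking east as x and north as y: velocity relative to the air = (-145.517, 26.445) km/h; the air relative to ground = (-45.500, 0.000) km/h.
Velocity relative to ground = (-145.517, 26.445) + (-45.500, 0.000) = (-191.017, 26.445) km/h.
Speed = |(-191.017, 26.445)| = 192.838 km/h.

192.8 km/h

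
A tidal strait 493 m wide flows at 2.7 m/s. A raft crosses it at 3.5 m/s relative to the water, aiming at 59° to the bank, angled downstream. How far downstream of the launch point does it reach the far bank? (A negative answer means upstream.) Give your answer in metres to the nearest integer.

Perpendicular speed = 3.000 m/s; crossing time = 493 / 3.000 = 164.329 s.
Net downstream speed = 4.503 m/s.
Drift = 4.503 × 164.329 = 739.912 m (downstream).

740 m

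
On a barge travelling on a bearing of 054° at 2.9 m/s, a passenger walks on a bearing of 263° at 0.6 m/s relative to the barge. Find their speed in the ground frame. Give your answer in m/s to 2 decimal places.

Taking east as x and north as y: barge velocity = (2.346, 1.705) m/s; passenger velocity relative to barge = (-0.596, -0.073) m/s.
Velocity relative to ground = (2.346, 1.705) + (-0.596, -0.073) = (1.751, 1.631) m/s.
Speed = |(1.751, 1.631)| = 2.393 m/s.

2.39 m/s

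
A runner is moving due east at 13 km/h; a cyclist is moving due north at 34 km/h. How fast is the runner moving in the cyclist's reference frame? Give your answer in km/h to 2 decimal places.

36.40 km/h

Taking east as x and north as y: runner velocity = (13.000, 0.000) km/h; cyclist velocity = (0.000, 34.000) km/h.
Velocity of runner relative to cyclist = (13.000, 0.000) − (0.000, 34.000) = (13.000, -34.000) km/h.
Magnitude = |(13.000, -34.000)| = 36.401 km/h.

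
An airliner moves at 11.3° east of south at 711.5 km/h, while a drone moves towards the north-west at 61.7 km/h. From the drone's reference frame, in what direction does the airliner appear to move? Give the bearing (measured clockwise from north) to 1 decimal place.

166.1°

Taking east as x and north as y: airliner velocity = (139.416, -697.707) km/h; drone velocity = (-43.628, 43.628) km/h.
Velocity of airliner relative to drone = (139.416, -697.707) − (-43.628, 43.628) = (183.044, -741.336) km/h.
Bearing = atan2(183.04, -741.34) = 166.13° clockwise from north.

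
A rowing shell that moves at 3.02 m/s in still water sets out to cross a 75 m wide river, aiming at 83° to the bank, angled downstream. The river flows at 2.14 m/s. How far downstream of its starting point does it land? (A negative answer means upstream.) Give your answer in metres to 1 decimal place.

62.8 m

Perpendicular speed = 2.997 m/s; crossing time = 75 / 2.997 = 25.021 s.
Net downstream speed = 2.508 m/s.
Drift = 2.508 × 25.021 = 62.754 m (downstream).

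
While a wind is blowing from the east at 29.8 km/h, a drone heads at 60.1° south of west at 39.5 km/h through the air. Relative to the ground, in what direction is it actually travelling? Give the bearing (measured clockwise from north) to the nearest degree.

Taking east as x and north as y: velocity relative to the air = (-19.690, -34.242) km/h; the air relative to ground = (-29.800, 0.000) km/h.
Velocity relative to ground = (-19.690, -34.242) + (-29.800, 0.000) = (-49.490, -34.242) km/h.
Bearing = atan2(-49.49, -34.24) = 235.32° clockwise from north.

235°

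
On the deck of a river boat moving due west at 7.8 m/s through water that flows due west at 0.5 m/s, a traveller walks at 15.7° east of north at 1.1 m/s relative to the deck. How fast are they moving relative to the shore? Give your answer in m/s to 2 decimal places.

8.07 m/s

In east/north components (m/s): traveller relative to river boat = (0.298, 1.059); river boat relative to water = (-7.800, 0.000); water relative to ground = (-0.500, 0.000).
Sum = (-8.002, 1.059) m/s.
Speed = |(-8.002, 1.059)| = 8.072 m/s.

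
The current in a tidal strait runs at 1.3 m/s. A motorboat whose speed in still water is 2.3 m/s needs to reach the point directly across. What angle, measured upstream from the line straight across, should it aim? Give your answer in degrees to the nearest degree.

To cancel the current, the upstream component of the motorboat's velocity must equal the flow: 2.3 sin θ = 1.3.
sin θ = 1.3 / 2.3 = 0.5652.
θ = arcsin(0.5652) = 34.417°.

34°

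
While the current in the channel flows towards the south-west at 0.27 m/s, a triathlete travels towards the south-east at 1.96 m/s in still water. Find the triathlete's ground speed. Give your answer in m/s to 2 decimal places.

1.98 m/s

Taking east as x and north as y: velocity relative to the water = (1.386, -1.386) m/s; the water relative to ground = (-0.191, -0.191) m/s.
Velocity relative to ground = (1.386, -1.386) + (-0.191, -0.191) = (1.195, -1.577) m/s.
Speed = |(1.195, -1.577)| = 1.979 m/s.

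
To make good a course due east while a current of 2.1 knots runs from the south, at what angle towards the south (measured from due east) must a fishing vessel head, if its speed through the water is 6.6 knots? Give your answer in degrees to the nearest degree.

19°

The current pushes perpendicular to the desired track; the heading must have a component into the current equal to 2.1 knots: 6.6 sin θ = 2.1.
sin θ = 0.3182, so θ = 18.553°.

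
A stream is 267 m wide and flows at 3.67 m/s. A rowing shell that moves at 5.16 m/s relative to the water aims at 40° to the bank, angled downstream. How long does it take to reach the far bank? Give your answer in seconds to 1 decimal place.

80.5 s

The component of the rowing shell's velocity perpendicular to the bank is 5.16 × sin 40° = 3.317 m/s.
The current is parallel to the bank, so it does not affect the crossing time.
Time = 267 / 3.317 = 80.500 s.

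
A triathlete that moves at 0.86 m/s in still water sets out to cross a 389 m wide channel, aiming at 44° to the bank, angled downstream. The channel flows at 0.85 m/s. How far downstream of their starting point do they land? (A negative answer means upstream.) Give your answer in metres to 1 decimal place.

Perpendicular speed = 0.597 m/s; crossing time = 389 / 0.597 = 651.148 s.
Net downstream speed = 1.469 m/s.
Drift = 1.469 × 651.148 = 956.297 m (downstream).

956.3 m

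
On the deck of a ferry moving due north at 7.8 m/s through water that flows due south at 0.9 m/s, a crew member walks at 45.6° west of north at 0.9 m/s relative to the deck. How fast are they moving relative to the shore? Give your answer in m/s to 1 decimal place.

In east/north components (m/s): crew member relative to ferry = (-0.643, 0.630); ferry relative to water = (0.000, 7.800); water relative to ground = (0.000, -0.900).
Sum = (-0.643, 7.530) m/s.
Speed = |(-0.643, 7.530)| = 7.557 m/s.

7.6 m/s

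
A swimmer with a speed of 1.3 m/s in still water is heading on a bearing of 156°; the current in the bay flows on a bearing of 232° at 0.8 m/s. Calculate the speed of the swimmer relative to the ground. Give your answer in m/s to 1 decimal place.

Taking east as x and north as y: velocity relative to the water = (0.529, -1.188) m/s; the water relative to ground = (-0.630, -0.493) m/s.
Velocity relative to ground = (0.529, -1.188) + (-0.630, -0.493) = (-0.102, -1.680) m/s.
Speed = |(-0.102, -1.680)| = 1.683 m/s.

1.7 m/s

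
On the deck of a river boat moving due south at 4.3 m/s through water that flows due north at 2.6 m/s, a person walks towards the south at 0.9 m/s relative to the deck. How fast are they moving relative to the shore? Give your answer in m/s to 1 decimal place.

2.6 m/s

In east/north components (m/s): person relative to river boat = (0.000, -0.900); river boat relative to water = (0.000, -4.300); water relative to ground = (0.000, 2.600).
Sum = (0.000, -2.600) m/s.
Speed = |(0.000, -2.600)| = 2.600 m/s.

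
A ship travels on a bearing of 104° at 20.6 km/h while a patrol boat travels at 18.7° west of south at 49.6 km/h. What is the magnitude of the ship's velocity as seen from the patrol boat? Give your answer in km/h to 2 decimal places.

55.24 km/h

Taking east as x and north as y: ship velocity = (19.988, -4.984) km/h; patrol boat velocity = (-15.902, -46.982) km/h.
Velocity of ship relative to patrol boat = (19.988, -4.984) − (-15.902, -46.982) = (35.890, 41.998) km/h.
Magnitude = |(35.890, 41.998)| = 55.245 km/h.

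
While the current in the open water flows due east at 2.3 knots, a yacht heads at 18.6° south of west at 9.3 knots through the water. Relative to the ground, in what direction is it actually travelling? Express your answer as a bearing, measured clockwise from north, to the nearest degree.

246°

Taking east as x and north as y: velocity relative to the water = (-8.814, -2.966) knots; the water relative to ground = (2.300, 0.000) knots.
Velocity relative to ground = (-8.814, -2.966) + (2.300, 0.000) = (-6.514, -2.966) knots.
Bearing = atan2(-6.51, -2.97) = 245.52° clockwise from north.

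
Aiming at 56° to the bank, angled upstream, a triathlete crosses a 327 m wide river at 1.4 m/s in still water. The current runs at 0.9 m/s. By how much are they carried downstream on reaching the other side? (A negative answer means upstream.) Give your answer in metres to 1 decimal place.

33.0 m

Perpendicular speed = 1.161 m/s; crossing time = 327 / 1.161 = 281.738 s.
Net downstream speed = 0.117 m/s.
Drift = 0.117 × 281.738 = 33.000 m (downstream).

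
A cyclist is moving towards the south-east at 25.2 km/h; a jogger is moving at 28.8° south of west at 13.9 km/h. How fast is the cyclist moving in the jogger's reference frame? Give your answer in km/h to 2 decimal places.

Taking east as x and north as y: cyclist velocity = (17.819, -17.819) km/h; jogger velocity = (-12.181, -6.696) km/h.
Velocity of cyclist relative to jogger = (17.819, -17.819) − (-12.181, -6.696) = (30.000, -11.123) km/h.
Magnitude = |(30.000, -11.123)| = 31.995 km/h.

32.00 km/h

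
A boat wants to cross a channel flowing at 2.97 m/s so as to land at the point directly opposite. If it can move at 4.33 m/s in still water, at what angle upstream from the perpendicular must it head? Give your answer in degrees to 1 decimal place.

To cancel the current, the upstream component of the boat's velocity must equal the flow: 4.33 sin θ = 2.97.
sin θ = 2.97 / 4.33 = 0.6859.
θ = arcsin(0.6859) = 43.307°.

43.3°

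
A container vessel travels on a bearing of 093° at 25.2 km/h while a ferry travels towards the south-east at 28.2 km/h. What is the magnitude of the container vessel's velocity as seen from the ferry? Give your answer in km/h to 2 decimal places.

Taking east as x and north as y: container vessel velocity = (25.165, -1.319) km/h; ferry velocity = (19.940, -19.940) km/h.
Velocity of container vessel relative to ferry = (25.165, -1.319) − (19.940, -19.940) = (5.225, 18.622) km/h.
Magnitude = |(5.225, 18.622)| = 19.341 km/h.

19.34 km/h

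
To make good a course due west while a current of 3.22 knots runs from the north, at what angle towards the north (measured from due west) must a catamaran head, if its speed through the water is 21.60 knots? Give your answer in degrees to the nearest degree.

The current pushes perpendicular to the desired track; the heading must have a component into the current equal to 3.22 knots: 21.60 sin θ = 3.22.
sin θ = 0.1491, so θ = 8.573°.

9°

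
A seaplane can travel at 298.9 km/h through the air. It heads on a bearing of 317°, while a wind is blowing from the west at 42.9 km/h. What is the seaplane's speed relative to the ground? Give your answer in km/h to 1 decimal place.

Taking east as x and north as y: velocity relative to the air = (-203.849, 218.602) km/h; the air relative to ground = (42.900, 0.000) km/h.
Velocity relative to ground = (-203.849, 218.602) + (42.900, 0.000) = (-160.949, 218.602) km/h.
Speed = |(-160.949, 218.602)| = 271.462 km/h.

271.5 km/h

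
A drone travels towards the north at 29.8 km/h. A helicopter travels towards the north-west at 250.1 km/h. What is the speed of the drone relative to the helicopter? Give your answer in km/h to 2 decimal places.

230.00 km/h

Taking east as x and north as y: drone velocity = (0.000, 29.800) km/h; helicopter velocity = (-176.847, 176.847) km/h.
Velocity of drone relative to helicopter = (0.000, 29.800) − (-176.847, 176.847) = (176.847, -147.047) km/h.
Magnitude = |(176.847, -147.047)| = 229.996 km/h.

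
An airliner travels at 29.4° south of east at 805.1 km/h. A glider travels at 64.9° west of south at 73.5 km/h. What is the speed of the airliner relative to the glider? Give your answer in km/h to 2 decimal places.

Taking east as x and north as y: airliner velocity = (701.414, -395.227) km/h; glider velocity = (-66.559, -31.179) km/h.
Velocity of airliner relative to glider = (701.414, -395.227) − (-66.559, -31.179) = (767.974, -364.048) km/h.
Magnitude = |(767.974, -364.048)| = 849.891 km/h.

849.89 km/h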